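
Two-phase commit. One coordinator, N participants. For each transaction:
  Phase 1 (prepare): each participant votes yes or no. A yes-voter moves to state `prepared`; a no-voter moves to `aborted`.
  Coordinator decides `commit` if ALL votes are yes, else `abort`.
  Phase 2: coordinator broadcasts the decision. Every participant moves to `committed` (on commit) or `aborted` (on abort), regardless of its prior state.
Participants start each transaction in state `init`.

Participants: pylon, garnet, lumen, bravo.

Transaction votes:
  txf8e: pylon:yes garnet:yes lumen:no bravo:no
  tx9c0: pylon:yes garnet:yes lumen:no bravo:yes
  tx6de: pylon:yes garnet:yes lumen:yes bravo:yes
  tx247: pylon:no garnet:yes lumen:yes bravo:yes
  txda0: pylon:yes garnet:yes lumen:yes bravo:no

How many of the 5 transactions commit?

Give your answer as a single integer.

Answer: 1

Derivation:
txf8e: no from lumen, bravo -> abort (commits=0)
tx9c0: no from lumen -> abort (commits=0)
tx6de: all yes -> commit (commits=1)
tx247: no from pylon -> abort (commits=1)
txda0: no from bravo -> abort (commits=1)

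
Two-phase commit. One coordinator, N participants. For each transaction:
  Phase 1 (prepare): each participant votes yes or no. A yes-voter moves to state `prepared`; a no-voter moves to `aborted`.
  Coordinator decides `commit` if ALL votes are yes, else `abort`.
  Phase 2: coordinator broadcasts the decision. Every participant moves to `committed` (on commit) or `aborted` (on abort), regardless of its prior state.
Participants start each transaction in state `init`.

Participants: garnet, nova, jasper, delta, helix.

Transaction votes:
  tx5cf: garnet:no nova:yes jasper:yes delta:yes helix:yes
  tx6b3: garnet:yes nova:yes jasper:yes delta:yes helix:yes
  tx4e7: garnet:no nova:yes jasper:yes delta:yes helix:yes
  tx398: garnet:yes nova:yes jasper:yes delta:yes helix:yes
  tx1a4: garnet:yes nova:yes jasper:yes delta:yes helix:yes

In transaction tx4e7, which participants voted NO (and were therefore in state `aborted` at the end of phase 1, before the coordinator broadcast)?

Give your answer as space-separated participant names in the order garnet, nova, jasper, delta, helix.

Answer: garnet

Derivation:
Txn tx4e7 phase 1: garnet no -> aborted; nova yes -> prepared; jasper yes -> prepared; delta yes -> prepared; helix yes -> prepared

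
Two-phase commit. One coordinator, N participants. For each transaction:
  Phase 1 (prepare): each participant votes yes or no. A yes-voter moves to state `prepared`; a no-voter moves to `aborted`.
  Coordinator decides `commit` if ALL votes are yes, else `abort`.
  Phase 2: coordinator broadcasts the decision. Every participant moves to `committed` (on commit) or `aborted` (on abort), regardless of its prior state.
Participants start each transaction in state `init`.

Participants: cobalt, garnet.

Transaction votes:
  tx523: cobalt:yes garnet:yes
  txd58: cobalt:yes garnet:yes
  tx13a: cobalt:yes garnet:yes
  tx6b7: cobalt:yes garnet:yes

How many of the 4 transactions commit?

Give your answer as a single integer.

tx523: all yes -> commit (commits=1)
txd58: all yes -> commit (commits=2)
tx13a: all yes -> commit (commits=3)
tx6b7: all yes -> commit (commits=4)

Answer: 4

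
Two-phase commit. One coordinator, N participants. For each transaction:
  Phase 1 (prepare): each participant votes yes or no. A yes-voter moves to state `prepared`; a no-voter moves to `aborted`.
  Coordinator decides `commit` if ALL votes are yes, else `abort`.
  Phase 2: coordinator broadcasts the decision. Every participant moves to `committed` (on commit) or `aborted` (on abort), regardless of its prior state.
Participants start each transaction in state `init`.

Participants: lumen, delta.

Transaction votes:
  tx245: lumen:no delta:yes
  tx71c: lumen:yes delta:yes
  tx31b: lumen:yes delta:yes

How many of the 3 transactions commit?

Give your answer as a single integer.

tx245: no from lumen -> abort (commits=0)
tx71c: all yes -> commit (commits=1)
tx31b: all yes -> commit (commits=2)

Answer: 2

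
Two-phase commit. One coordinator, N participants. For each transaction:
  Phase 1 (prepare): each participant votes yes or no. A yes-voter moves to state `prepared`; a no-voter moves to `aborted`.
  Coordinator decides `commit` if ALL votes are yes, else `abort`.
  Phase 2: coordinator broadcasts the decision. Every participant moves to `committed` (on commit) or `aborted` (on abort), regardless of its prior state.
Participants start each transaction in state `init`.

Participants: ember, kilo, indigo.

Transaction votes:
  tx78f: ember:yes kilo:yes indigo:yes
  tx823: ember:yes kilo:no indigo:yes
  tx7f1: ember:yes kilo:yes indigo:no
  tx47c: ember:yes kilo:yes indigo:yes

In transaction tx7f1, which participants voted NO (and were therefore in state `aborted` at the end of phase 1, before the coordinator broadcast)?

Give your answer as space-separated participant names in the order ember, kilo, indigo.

Answer: indigo

Derivation:
Txn tx7f1 phase 1: ember yes -> prepared; kilo yes -> prepared; indigo no -> aborted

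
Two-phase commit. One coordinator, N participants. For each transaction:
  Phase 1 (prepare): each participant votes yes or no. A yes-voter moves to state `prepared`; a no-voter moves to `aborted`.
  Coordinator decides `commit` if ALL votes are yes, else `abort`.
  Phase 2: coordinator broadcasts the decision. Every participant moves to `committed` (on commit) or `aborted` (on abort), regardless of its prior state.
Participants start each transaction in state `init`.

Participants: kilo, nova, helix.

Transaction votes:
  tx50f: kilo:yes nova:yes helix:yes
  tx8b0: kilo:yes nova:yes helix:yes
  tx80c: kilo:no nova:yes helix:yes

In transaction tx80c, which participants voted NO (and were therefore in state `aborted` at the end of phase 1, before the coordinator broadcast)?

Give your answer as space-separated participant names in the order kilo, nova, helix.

Answer: kilo

Derivation:
Txn tx80c phase 1: kilo no -> aborted; nova yes -> prepared; helix yes -> prepared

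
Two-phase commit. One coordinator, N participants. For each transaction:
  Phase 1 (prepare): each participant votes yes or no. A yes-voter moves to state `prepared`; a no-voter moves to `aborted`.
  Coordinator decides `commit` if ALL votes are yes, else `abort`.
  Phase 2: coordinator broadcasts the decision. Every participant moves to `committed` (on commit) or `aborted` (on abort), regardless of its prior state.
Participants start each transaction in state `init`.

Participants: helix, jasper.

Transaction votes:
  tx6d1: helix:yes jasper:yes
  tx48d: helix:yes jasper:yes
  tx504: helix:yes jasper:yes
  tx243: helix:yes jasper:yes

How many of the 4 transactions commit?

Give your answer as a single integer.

tx6d1: all yes -> commit (commits=1)
tx48d: all yes -> commit (commits=2)
tx504: all yes -> commit (commits=3)
tx243: all yes -> commit (commits=4)

Answer: 4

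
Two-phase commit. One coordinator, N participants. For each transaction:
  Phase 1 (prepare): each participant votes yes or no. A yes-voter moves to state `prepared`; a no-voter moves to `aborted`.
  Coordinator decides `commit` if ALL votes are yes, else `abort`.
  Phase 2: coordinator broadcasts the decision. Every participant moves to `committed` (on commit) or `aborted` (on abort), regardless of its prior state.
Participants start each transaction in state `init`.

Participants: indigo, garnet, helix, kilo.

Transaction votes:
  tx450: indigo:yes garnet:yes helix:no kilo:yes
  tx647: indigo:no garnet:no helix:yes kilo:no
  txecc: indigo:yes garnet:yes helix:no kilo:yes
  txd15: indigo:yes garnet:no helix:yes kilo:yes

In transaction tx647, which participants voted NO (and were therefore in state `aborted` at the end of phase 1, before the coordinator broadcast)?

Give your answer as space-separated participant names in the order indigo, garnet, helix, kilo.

Answer: indigo garnet kilo

Derivation:
Txn tx647 phase 1: indigo no -> aborted; garnet no -> aborted; helix yes -> prepared; kilo no -> aborted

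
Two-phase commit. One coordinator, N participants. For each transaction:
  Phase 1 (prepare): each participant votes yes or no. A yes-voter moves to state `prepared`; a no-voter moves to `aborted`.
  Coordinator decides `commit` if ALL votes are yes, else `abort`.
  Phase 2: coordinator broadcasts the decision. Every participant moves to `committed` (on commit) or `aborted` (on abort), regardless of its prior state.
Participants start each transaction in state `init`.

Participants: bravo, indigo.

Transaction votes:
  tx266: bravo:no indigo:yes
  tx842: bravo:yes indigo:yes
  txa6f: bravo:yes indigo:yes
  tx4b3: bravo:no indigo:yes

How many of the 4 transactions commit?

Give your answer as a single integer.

tx266: no from bravo -> abort (commits=0)
tx842: all yes -> commit (commits=1)
txa6f: all yes -> commit (commits=2)
tx4b3: no from bravo -> abort (commits=2)

Answer: 2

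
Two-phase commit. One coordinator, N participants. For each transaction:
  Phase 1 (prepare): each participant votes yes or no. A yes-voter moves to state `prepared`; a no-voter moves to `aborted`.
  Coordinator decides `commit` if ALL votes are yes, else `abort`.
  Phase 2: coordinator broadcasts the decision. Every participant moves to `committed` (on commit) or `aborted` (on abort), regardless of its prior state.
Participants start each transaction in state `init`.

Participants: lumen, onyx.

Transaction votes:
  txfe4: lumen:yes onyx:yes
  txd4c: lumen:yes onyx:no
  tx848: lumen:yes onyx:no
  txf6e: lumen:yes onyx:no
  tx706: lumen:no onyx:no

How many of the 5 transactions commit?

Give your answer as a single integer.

Answer: 1

Derivation:
txfe4: all yes -> commit (commits=1)
txd4c: no from onyx -> abort (commits=1)
tx848: no from onyx -> abort (commits=1)
txf6e: no from onyx -> abort (commits=1)
tx706: no from lumen, onyx -> abort (commits=1)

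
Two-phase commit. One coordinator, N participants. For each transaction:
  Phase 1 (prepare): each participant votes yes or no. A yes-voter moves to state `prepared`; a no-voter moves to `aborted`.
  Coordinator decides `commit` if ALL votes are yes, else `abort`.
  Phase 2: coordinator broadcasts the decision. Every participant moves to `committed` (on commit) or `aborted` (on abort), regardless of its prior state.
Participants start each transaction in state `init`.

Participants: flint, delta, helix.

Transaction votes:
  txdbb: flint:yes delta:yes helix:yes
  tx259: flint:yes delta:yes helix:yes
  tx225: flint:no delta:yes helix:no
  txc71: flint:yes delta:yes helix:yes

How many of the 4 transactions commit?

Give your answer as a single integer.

Answer: 3

Derivation:
txdbb: all yes -> commit (commits=1)
tx259: all yes -> commit (commits=2)
tx225: no from flint, helix -> abort (commits=2)
txc71: all yes -> commit (commits=3)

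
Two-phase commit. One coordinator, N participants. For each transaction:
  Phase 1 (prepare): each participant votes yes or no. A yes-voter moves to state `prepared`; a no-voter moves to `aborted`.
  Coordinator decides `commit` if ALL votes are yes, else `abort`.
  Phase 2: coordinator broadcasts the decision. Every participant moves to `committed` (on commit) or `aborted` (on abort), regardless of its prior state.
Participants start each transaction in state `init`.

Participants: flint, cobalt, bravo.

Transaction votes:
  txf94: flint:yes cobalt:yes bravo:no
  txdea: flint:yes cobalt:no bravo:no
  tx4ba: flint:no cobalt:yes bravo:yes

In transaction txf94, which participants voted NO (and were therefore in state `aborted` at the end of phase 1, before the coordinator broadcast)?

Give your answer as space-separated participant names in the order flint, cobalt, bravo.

Txn txf94 phase 1: flint yes -> prepared; cobalt yes -> prepared; bravo no -> aborted

Answer: bravo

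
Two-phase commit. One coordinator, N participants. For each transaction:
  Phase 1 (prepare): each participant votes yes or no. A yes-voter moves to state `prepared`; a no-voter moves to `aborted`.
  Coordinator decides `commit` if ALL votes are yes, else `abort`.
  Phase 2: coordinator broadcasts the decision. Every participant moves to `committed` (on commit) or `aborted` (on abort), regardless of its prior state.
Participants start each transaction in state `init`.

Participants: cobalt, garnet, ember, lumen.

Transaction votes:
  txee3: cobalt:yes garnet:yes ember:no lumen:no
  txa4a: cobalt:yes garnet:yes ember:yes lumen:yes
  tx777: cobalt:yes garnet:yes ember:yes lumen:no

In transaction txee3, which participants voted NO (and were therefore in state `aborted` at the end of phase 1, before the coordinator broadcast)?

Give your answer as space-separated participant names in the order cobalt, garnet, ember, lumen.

Txn txee3 phase 1: cobalt yes -> prepared; garnet yes -> prepared; ember no -> aborted; lumen no -> aborted

Answer: ember lumen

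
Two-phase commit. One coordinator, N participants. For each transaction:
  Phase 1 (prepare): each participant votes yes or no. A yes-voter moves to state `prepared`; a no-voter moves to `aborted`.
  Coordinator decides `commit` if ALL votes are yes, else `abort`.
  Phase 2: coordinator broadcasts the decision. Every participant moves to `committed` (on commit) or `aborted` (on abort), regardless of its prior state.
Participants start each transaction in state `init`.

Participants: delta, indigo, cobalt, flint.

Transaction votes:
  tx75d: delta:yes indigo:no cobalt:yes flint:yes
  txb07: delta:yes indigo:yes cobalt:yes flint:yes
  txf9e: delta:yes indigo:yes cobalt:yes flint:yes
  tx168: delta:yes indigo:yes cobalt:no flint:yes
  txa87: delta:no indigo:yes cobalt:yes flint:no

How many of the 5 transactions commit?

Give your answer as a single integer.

tx75d: no from indigo -> abort (commits=0)
txb07: all yes -> commit (commits=1)
txf9e: all yes -> commit (commits=2)
tx168: no from cobalt -> abort (commits=2)
txa87: no from delta, flint -> abort (commits=2)

Answer: 2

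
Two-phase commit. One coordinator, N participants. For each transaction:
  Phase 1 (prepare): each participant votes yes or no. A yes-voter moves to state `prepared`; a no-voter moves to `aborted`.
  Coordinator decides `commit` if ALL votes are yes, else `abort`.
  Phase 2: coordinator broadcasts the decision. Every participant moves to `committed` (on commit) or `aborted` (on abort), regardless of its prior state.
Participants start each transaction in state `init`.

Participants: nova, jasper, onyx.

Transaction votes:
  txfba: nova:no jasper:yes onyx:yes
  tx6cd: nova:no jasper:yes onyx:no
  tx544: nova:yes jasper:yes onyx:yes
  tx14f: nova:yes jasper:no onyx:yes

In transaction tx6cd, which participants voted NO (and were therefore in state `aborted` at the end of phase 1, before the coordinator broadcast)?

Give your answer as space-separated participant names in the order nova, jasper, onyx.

Txn tx6cd phase 1: nova no -> aborted; jasper yes -> prepared; onyx no -> aborted

Answer: nova onyx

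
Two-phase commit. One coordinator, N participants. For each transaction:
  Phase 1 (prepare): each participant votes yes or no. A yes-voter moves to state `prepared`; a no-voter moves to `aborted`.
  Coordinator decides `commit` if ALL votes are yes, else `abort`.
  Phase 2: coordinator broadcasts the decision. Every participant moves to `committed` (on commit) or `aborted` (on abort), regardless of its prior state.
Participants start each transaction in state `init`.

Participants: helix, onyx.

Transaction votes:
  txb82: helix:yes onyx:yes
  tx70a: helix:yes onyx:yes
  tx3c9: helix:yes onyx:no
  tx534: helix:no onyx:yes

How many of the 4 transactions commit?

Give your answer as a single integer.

Answer: 2

Derivation:
txb82: all yes -> commit (commits=1)
tx70a: all yes -> commit (commits=2)
tx3c9: no from onyx -> abort (commits=2)
tx534: no from helix -> abort (commits=2)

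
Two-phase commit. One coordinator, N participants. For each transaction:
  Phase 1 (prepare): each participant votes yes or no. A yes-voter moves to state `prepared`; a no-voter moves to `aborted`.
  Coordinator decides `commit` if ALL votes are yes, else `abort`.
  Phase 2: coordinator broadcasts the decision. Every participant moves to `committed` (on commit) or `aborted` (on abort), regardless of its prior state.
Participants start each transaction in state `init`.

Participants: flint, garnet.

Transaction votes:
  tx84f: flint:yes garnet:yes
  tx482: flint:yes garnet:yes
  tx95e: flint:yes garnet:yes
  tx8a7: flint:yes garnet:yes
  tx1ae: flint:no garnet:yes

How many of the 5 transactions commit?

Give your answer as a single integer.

tx84f: all yes -> commit (commits=1)
tx482: all yes -> commit (commits=2)
tx95e: all yes -> commit (commits=3)
tx8a7: all yes -> commit (commits=4)
tx1ae: no from flint -> abort (commits=4)

Answer: 4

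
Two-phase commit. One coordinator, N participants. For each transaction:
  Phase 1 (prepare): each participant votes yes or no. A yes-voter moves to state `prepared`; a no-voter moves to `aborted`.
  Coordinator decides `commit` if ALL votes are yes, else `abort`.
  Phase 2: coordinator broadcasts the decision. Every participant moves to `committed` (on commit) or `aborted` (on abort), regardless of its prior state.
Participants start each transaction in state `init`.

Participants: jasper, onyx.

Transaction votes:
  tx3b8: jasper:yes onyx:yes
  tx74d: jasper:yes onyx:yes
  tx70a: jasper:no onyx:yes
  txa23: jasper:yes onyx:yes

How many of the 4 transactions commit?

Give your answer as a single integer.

tx3b8: all yes -> commit (commits=1)
tx74d: all yes -> commit (commits=2)
tx70a: no from jasper -> abort (commits=2)
txa23: all yes -> commit (commits=3)

Answer: 3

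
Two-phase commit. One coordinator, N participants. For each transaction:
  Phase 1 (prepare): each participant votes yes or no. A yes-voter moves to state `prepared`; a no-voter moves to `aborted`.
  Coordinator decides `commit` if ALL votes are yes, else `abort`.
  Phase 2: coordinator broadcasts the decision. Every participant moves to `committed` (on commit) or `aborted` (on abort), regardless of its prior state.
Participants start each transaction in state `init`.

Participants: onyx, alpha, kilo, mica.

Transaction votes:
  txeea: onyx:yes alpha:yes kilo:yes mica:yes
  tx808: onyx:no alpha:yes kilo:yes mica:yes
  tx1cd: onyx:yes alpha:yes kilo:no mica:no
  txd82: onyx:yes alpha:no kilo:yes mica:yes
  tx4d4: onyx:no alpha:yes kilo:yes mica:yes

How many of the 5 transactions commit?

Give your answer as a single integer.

txeea: all yes -> commit (commits=1)
tx808: no from onyx -> abort (commits=1)
tx1cd: no from kilo, mica -> abort (commits=1)
txd82: no from alpha -> abort (commits=1)
tx4d4: no from onyx -> abort (commits=1)

Answer: 1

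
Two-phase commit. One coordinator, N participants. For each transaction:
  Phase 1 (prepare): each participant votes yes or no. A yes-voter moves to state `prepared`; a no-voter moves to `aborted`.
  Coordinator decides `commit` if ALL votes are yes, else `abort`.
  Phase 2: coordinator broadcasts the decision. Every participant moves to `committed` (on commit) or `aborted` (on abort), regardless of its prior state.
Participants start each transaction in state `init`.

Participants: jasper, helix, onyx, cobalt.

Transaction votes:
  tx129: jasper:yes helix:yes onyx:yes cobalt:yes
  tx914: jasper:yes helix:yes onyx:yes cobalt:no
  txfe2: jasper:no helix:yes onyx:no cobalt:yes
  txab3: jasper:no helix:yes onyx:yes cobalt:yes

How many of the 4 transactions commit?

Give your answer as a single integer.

tx129: all yes -> commit (commits=1)
tx914: no from cobalt -> abort (commits=1)
txfe2: no from jasper, onyx -> abort (commits=1)
txab3: no from jasper -> abort (commits=1)

Answer: 1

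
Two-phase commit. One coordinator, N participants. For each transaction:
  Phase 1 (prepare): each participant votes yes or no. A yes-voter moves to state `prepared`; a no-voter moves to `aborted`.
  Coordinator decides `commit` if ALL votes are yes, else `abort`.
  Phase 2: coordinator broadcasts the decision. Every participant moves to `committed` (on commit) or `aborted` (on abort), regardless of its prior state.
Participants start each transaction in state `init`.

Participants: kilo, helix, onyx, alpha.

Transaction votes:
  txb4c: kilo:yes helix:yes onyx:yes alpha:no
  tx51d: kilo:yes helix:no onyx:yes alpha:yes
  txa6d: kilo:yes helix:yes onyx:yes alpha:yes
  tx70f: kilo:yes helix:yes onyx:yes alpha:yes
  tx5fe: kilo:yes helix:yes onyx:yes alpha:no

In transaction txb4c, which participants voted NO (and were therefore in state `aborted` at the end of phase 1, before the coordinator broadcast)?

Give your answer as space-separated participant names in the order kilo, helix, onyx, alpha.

Txn txb4c phase 1: kilo yes -> prepared; helix yes -> prepared; onyx yes -> prepared; alpha no -> aborted

Answer: alpha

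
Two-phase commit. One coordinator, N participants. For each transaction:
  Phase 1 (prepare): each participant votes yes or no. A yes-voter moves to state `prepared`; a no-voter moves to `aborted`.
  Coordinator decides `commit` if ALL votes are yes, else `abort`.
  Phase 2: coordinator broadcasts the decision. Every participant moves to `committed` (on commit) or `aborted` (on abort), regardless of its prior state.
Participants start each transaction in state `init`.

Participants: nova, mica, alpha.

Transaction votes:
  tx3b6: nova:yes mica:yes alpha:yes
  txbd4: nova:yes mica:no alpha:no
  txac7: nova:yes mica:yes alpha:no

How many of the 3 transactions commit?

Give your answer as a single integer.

tx3b6: all yes -> commit (commits=1)
txbd4: no from mica, alpha -> abort (commits=1)
txac7: no from alpha -> abort (commits=1)

Answer: 1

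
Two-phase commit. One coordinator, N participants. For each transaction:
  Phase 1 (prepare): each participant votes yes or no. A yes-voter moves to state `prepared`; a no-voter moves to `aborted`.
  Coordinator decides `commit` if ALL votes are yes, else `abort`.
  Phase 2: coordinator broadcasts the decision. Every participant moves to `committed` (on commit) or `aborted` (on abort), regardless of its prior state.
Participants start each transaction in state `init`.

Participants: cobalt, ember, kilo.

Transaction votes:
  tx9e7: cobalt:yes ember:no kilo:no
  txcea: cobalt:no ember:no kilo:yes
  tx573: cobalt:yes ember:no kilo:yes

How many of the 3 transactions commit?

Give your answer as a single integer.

tx9e7: no from ember, kilo -> abort (commits=0)
txcea: no from cobalt, ember -> abort (commits=0)
tx573: no from ember -> abort (commits=0)

Answer: 0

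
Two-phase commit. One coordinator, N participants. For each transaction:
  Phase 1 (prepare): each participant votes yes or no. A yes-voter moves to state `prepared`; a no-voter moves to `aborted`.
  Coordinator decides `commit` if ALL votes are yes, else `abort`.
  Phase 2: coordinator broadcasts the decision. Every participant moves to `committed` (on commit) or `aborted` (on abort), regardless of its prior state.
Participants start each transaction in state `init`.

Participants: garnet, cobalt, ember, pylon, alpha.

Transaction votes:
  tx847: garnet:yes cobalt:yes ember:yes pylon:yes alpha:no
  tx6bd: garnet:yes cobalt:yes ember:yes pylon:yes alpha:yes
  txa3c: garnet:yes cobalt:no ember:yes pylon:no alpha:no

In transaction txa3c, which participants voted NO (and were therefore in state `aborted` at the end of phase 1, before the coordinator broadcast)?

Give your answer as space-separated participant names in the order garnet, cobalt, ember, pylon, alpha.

Txn txa3c phase 1: garnet yes -> prepared; cobalt no -> aborted; ember yes -> prepared; pylon no -> aborted; alpha no -> aborted

Answer: cobalt pylon alpha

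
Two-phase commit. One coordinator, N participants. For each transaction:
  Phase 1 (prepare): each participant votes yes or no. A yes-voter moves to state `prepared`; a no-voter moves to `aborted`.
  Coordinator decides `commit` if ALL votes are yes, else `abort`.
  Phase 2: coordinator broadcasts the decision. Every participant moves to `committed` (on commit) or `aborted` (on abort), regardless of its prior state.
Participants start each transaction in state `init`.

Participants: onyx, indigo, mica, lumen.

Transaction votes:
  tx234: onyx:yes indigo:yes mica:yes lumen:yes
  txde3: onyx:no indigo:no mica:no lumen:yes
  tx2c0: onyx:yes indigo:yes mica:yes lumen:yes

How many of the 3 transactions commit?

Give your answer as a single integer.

Answer: 2

Derivation:
tx234: all yes -> commit (commits=1)
txde3: no from onyx, indigo, mica -> abort (commits=1)
tx2c0: all yes -> commit (commits=2)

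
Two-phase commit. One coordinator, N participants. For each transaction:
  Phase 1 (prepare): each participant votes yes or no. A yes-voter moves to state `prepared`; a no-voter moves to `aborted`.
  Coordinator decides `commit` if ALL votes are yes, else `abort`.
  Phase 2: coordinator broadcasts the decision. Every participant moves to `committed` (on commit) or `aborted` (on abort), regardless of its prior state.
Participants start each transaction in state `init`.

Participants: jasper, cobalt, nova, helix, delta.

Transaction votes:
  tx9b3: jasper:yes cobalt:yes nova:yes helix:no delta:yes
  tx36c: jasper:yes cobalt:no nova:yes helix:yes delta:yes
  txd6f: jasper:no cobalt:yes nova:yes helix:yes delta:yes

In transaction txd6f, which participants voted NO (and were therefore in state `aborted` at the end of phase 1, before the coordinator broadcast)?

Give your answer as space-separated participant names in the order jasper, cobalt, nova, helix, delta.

Answer: jasper

Derivation:
Txn txd6f phase 1: jasper no -> aborted; cobalt yes -> prepared; nova yes -> prepared; helix yes -> prepared; delta yes -> prepared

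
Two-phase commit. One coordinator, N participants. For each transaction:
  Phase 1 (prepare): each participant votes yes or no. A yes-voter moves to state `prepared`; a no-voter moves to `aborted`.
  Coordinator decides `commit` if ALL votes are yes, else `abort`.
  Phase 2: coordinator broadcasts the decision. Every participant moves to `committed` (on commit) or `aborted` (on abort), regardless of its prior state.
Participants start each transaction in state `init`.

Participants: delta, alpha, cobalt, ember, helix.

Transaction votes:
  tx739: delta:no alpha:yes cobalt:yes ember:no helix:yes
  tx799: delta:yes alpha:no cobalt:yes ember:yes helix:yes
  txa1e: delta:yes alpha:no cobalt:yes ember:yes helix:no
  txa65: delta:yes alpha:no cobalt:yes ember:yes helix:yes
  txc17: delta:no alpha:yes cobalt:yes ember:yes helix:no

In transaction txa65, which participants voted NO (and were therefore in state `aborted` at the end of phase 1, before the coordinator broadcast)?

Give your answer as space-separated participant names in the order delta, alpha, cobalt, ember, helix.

Answer: alpha

Derivation:
Txn txa65 phase 1: delta yes -> prepared; alpha no -> aborted; cobalt yes -> prepared; ember yes -> prepared; helix yes -> prepared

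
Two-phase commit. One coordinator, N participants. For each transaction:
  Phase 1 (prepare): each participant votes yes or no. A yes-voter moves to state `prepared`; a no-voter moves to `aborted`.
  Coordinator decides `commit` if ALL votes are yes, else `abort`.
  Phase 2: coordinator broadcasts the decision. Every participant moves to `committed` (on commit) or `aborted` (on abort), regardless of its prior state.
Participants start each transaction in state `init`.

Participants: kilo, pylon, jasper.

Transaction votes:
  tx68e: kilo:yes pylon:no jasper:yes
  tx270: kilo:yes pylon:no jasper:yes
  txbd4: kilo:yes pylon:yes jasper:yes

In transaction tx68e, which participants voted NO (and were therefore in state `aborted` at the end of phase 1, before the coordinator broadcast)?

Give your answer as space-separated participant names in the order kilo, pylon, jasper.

Answer: pylon

Derivation:
Txn tx68e phase 1: kilo yes -> prepared; pylon no -> aborted; jasper yes -> prepared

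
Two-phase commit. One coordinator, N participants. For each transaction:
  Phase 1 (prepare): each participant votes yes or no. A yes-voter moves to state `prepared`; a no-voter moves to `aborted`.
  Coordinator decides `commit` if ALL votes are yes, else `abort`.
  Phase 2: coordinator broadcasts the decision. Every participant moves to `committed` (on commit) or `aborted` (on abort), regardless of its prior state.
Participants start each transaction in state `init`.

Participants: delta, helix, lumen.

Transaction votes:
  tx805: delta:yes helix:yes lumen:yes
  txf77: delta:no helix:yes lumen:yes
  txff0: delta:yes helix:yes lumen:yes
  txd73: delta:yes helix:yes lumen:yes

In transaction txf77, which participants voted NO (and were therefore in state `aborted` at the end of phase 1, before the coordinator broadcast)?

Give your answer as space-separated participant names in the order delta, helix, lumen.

Answer: delta

Derivation:
Txn txf77 phase 1: delta no -> aborted; helix yes -> prepared; lumen yes -> prepared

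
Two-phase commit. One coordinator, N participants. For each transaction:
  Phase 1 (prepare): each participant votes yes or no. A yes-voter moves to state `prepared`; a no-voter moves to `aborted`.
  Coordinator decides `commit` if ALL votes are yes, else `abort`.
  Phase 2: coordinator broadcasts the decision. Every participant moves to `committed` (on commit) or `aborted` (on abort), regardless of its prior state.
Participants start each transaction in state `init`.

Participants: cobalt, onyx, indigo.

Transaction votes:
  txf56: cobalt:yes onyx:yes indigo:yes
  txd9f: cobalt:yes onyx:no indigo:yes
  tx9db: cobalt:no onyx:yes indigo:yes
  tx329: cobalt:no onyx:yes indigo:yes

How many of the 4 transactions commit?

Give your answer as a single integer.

txf56: all yes -> commit (commits=1)
txd9f: no from onyx -> abort (commits=1)
tx9db: no from cobalt -> abort (commits=1)
tx329: no from cobalt -> abort (commits=1)

Answer: 1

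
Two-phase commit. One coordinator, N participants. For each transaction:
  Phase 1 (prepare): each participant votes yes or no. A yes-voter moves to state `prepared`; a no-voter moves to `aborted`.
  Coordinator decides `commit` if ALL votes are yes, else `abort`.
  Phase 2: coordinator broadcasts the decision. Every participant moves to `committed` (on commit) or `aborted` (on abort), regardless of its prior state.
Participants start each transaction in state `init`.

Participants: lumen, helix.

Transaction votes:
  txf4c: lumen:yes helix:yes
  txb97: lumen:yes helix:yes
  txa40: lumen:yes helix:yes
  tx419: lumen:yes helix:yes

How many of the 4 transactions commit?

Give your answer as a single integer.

txf4c: all yes -> commit (commits=1)
txb97: all yes -> commit (commits=2)
txa40: all yes -> commit (commits=3)
tx419: all yes -> commit (commits=4)

Answer: 4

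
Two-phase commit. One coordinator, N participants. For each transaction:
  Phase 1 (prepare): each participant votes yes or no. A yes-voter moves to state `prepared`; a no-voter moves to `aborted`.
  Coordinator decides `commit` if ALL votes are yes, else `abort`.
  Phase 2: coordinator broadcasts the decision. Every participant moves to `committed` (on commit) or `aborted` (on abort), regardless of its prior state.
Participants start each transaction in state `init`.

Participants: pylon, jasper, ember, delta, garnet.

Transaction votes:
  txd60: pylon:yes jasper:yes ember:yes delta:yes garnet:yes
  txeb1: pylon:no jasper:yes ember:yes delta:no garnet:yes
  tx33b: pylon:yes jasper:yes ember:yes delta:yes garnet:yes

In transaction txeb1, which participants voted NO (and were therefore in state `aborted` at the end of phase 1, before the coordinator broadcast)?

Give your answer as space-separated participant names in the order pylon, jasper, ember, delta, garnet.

Txn txeb1 phase 1: pylon no -> aborted; jasper yes -> prepared; ember yes -> prepared; delta no -> aborted; garnet yes -> prepared

Answer: pylon delta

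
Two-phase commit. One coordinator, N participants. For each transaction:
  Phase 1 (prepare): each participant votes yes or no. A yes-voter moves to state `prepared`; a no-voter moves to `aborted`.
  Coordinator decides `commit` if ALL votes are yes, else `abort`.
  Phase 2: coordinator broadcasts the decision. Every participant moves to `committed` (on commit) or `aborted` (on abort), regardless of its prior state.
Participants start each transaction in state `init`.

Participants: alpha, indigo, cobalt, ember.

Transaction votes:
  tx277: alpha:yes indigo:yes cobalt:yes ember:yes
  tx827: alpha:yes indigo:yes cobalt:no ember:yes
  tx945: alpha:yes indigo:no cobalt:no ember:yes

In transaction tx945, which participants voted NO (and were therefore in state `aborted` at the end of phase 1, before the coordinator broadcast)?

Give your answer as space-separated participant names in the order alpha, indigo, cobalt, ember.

Answer: indigo cobalt

Derivation:
Txn tx945 phase 1: alpha yes -> prepared; indigo no -> aborted; cobalt no -> aborted; ember yes -> prepared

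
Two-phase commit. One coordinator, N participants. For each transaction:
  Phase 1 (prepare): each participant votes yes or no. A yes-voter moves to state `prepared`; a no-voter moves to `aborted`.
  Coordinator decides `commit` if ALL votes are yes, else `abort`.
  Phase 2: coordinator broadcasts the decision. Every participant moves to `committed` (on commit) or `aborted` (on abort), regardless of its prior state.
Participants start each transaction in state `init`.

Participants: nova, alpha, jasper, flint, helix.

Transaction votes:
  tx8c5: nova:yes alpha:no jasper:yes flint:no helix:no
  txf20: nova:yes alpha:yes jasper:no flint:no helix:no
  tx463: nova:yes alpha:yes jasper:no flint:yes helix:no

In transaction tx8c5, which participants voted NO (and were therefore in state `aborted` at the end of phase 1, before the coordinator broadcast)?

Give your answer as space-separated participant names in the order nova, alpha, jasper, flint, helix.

Answer: alpha flint helix

Derivation:
Txn tx8c5 phase 1: nova yes -> prepared; alpha no -> aborted; jasper yes -> prepared; flint no -> aborted; helix no -> aborted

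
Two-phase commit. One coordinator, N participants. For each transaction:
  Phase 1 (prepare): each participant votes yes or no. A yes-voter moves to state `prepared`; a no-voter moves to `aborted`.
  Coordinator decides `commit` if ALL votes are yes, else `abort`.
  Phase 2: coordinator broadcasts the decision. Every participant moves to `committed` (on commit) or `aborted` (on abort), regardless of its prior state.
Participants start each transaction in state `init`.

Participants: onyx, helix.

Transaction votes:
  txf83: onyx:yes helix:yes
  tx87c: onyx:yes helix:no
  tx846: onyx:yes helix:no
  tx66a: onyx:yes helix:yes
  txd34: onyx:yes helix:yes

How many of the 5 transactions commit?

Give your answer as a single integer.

Answer: 3

Derivation:
txf83: all yes -> commit (commits=1)
tx87c: no from helix -> abort (commits=1)
tx846: no from helix -> abort (commits=1)
tx66a: all yes -> commit (commits=2)
txd34: all yes -> commit (commits=3)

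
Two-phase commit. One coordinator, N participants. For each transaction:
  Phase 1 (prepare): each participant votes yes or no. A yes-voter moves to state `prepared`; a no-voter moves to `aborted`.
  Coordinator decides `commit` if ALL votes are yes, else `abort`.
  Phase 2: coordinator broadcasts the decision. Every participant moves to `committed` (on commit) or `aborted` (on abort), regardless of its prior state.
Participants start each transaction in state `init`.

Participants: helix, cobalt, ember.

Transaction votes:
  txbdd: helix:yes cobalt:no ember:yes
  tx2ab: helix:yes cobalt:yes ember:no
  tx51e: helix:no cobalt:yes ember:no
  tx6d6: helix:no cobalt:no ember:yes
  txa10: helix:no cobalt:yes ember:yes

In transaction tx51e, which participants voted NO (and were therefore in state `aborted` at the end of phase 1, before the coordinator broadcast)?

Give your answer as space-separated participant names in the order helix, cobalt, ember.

Txn tx51e phase 1: helix no -> aborted; cobalt yes -> prepared; ember no -> aborted

Answer: helix ember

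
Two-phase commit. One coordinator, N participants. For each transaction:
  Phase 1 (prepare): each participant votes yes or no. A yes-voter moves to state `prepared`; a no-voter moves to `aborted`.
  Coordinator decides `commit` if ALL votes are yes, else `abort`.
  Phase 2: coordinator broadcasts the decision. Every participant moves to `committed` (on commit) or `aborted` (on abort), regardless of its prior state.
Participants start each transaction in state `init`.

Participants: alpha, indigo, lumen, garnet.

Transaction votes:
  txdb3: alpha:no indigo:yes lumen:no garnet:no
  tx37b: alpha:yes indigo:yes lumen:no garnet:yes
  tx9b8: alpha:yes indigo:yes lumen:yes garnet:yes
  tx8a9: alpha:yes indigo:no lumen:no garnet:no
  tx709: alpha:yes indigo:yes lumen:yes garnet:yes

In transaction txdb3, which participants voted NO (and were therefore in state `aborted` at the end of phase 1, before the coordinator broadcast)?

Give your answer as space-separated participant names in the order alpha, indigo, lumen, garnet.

Answer: alpha lumen garnet

Derivation:
Txn txdb3 phase 1: alpha no -> aborted; indigo yes -> prepared; lumen no -> aborted; garnet no -> aborted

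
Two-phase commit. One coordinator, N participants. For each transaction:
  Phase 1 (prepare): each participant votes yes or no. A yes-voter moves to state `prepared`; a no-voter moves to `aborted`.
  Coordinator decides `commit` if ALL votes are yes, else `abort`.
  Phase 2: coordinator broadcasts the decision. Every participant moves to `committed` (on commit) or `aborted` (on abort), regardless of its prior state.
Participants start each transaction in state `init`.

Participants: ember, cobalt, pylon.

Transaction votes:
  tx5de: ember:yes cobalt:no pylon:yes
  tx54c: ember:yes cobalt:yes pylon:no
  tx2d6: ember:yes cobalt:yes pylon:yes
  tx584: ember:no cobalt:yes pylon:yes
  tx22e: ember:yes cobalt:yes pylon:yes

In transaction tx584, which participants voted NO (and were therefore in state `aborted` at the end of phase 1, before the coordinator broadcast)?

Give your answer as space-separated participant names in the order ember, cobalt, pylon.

Answer: ember

Derivation:
Txn tx584 phase 1: ember no -> aborted; cobalt yes -> prepared; pylon yes -> prepared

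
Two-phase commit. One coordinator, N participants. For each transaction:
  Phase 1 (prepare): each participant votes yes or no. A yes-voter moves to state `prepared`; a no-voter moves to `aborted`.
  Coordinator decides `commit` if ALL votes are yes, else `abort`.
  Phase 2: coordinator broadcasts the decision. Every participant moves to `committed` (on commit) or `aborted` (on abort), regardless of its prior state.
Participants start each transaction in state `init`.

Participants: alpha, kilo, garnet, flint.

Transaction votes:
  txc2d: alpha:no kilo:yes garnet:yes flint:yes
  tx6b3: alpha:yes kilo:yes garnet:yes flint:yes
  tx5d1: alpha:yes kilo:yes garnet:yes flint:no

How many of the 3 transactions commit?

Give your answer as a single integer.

Answer: 1

Derivation:
txc2d: no from alpha -> abort (commits=0)
tx6b3: all yes -> commit (commits=1)
tx5d1: no from flint -> abort (commits=1)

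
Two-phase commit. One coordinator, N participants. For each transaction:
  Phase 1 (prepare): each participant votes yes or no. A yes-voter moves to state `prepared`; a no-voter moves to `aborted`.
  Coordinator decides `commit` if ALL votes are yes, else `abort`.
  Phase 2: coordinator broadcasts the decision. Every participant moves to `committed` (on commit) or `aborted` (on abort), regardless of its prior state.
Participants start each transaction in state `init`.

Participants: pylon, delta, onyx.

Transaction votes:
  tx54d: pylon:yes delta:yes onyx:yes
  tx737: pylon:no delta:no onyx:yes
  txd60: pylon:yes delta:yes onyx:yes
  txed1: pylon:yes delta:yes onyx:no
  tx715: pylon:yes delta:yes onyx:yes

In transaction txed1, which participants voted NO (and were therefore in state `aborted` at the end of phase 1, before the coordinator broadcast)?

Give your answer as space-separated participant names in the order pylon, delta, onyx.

Answer: onyx

Derivation:
Txn txed1 phase 1: pylon yes -> prepared; delta yes -> prepared; onyx no -> aborted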